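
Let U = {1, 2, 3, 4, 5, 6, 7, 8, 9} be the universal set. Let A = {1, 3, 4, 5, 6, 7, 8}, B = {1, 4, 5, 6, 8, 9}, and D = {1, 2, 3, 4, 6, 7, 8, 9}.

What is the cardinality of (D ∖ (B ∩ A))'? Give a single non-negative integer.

B ∩ A = {1, 4, 5, 6, 8}
D ∖ (B ∩ A) = {2, 3, 7, 9}
(D ∖ (B ∩ A))' = {1, 4, 5, 6, 8}
|(D ∖ (B ∩ A))'| = 5

5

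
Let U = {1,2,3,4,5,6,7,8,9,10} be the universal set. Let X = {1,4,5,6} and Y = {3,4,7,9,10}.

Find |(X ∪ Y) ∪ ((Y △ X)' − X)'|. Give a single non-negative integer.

8

X ∪ Y = {1,3,4,5,6,7,9,10}
Y △ X = {1,3,5,6,7,9,10}
(Y △ X)' = {2,4,8}
(Y △ X)' − X = {2,8}
((Y △ X)' − X)' = {1,3,4,5,6,7,9,10}
(X ∪ Y) ∪ ((Y △ X)' − X)' = {1,3,4,5,6,7,9,10}
|(X ∪ Y) ∪ ((Y △ X)' − X)'| = 8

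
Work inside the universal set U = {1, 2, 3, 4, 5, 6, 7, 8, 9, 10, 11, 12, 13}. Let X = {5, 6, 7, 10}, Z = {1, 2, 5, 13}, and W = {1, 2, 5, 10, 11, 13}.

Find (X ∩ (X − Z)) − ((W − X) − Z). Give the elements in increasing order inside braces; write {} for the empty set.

{6, 7, 10}

X − Z = {6, 7, 10}
X ∩ (X − Z) = {6, 7, 10}
W − X = {1, 2, 11, 13}
(W − X) − Z = {11}
(X ∩ (X − Z)) − ((W − X) − Z) = {6, 7, 10}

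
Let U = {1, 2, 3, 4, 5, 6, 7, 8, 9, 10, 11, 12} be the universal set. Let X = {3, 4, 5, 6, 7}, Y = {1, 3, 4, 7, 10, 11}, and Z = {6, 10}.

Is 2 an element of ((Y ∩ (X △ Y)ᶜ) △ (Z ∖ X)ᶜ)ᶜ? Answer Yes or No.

No

2 ∉ X and 2 ∉ Y, so 2 ∉ X △ Y
2 ∈ (X △ Y)ᶜ since 2 ∉ (X △ Y)
2 ∉ Y and 2 ∈ (X △ Y)ᶜ, so 2 ∉ Y ∩ (X △ Y)ᶜ
2 ∉ Z and 2 ∉ X, so 2 ∉ Z ∖ X
2 ∈ (Z ∖ X)ᶜ since 2 ∉ (Z ∖ X)
2 ∉ (Y ∩ (X △ Y)ᶜ) and 2 ∈ (Z ∖ X)ᶜ, so 2 ∈ (Y ∩ (X △ Y)ᶜ) △ (Z ∖ X)ᶜ
2 ∉ ((Y ∩ (X △ Y)ᶜ) △ (Z ∖ X)ᶜ)ᶜ since 2 ∈ ((Y ∩ (X △ Y)ᶜ) △ (Z ∖ X)ᶜ)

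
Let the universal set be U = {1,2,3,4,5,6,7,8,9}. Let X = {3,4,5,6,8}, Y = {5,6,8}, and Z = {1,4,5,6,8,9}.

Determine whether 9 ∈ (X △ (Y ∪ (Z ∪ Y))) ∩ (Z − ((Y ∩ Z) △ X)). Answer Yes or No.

9 ∈ Z and 9 ∉ Y, so 9 ∈ Z ∪ Y
9 ∉ Y and 9 ∈ (Z ∪ Y), so 9 ∈ Y ∪ (Z ∪ Y)
9 ∉ X and 9 ∈ (Y ∪ (Z ∪ Y)), so 9 ∈ X △ (Y ∪ (Z ∪ Y))
9 ∉ Y and 9 ∈ Z, so 9 ∉ Y ∩ Z
9 ∉ (Y ∩ Z) and 9 ∉ X, so 9 ∉ (Y ∩ Z) △ X
9 ∈ Z and 9 ∉ ((Y ∩ Z) △ X), so 9 ∈ Z − ((Y ∩ Z) △ X)
9 ∈ (X △ (Y ∪ (Z ∪ Y))) and 9 ∈ (Z − ((Y ∩ Z) △ X)), so 9 ∈ (X △ (Y ∪ (Z ∪ Y))) ∩ (Z − ((Y ∩ Z) △ X))

Yes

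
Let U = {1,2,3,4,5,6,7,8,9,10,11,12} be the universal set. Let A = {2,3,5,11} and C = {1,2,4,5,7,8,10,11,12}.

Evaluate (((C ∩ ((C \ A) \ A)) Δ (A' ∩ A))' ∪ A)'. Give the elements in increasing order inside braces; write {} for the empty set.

{1,4,7,8,10,12}

C \ A = {1,4,7,8,10,12}
(C \ A) \ A = {1,4,7,8,10,12}
C ∩ ((C \ A) \ A) = {1,4,7,8,10,12}
A' = {1,4,6,7,8,9,10,12}
A' ∩ A = {}
(C ∩ ((C \ A) \ A)) Δ (A' ∩ A) = {1,4,7,8,10,12}
((C ∩ ((C \ A) \ A)) Δ (A' ∩ A))' = {2,3,5,6,9,11}
((C ∩ ((C \ A) \ A)) Δ (A' ∩ A))' ∪ A = {2,3,5,6,9,11}
(((C ∩ ((C \ A) \ A)) Δ (A' ∩ A))' ∪ A)' = {1,4,7,8,10,12}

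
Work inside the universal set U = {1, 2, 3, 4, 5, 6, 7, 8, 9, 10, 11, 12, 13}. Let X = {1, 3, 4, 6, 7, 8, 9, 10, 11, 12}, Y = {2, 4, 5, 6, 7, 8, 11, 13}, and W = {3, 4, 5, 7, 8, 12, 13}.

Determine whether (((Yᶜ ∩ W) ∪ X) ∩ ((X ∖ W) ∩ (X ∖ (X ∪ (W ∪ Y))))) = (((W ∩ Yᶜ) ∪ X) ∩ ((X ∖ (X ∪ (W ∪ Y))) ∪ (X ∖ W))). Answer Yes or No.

No

Yᶜ = {1, 3, 9, 10, 12}
Yᶜ ∩ W = {3, 12}
(Yᶜ ∩ W) ∪ X = {1, 3, 4, 6, 7, 8, 9, 10, 11, 12}
X ∖ W = {1, 6, 9, 10, 11}
W ∪ Y = {2, 3, 4, 5, 6, 7, 8, 11, 12, 13}
X ∪ (W ∪ Y) = {1, 2, 3, 4, 5, 6, 7, 8, 9, 10, 11, 12, 13}
X ∖ (X ∪ (W ∪ Y)) = {}
(X ∖ W) ∩ (X ∖ (X ∪ (W ∪ Y))) = {}
((Yᶜ ∩ W) ∪ X) ∩ ((X ∖ W) ∩ (X ∖ (X ∪ (W ∪ Y)))) = {}
W ∩ Yᶜ = {3, 12}
(W ∩ Yᶜ) ∪ X = {1, 3, 4, 6, 7, 8, 9, 10, 11, 12}
(X ∖ (X ∪ (W ∪ Y))) ∪ (X ∖ W) = {1, 6, 9, 10, 11}
((W ∩ Yᶜ) ∪ X) ∩ ((X ∖ (X ∪ (W ∪ Y))) ∪ (X ∖ W)) = {1, 6, 9, 10, 11}
1 ∈ ((W ∩ Yᶜ) ∪ X) ∩ ((X ∖ (X ∪ (W ∪ Y))) ∪ (X ∖ W)) but 1 ∉ ((Yᶜ ∩ W) ∪ X) ∩ ((X ∖ W) ∩ (X ∖ (X ∪ (W ∪ Y)))), so they differ.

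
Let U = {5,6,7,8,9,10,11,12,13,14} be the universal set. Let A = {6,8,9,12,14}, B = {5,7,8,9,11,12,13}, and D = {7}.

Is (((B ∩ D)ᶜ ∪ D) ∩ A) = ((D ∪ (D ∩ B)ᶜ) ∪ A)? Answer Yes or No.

No

B ∩ D = {7}
(B ∩ D)ᶜ = {5,6,8,9,10,11,12,13,14}
(B ∩ D)ᶜ ∪ D = {5,6,7,8,9,10,11,12,13,14}
((B ∩ D)ᶜ ∪ D) ∩ A = {6,8,9,12,14}
D ∩ B = {7}
(D ∩ B)ᶜ = {5,6,8,9,10,11,12,13,14}
D ∪ (D ∩ B)ᶜ = {5,6,7,8,9,10,11,12,13,14}
(D ∪ (D ∩ B)ᶜ) ∪ A = {5,6,7,8,9,10,11,12,13,14}
5 ∈ (D ∪ (D ∩ B)ᶜ) ∪ A but 5 ∉ ((B ∩ D)ᶜ ∪ D) ∩ A, so they differ.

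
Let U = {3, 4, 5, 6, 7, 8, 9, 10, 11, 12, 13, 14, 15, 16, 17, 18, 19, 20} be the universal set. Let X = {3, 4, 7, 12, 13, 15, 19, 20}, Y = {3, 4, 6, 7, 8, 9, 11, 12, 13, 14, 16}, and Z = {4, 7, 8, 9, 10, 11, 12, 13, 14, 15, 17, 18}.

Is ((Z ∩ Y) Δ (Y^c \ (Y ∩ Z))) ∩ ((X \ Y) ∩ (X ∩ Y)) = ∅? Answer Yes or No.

Z ∩ Y = {4, 7, 8, 9, 11, 12, 13, 14}
Y^c = {5, 10, 15, 17, 18, 19, 20}
Y ∩ Z = {4, 7, 8, 9, 11, 12, 13, 14}
Y^c \ (Y ∩ Z) = {5, 10, 15, 17, 18, 19, 20}
(Z ∩ Y) Δ (Y^c \ (Y ∩ Z)) = {4, 5, 7, 8, 9, 10, 11, 12, 13, 14, 15, 17, 18, 19, 20}
X \ Y = {15, 19, 20}
X ∩ Y = {3, 4, 7, 12, 13}
(X \ Y) ∩ (X ∩ Y) = {}
{4, 5, 7, 8, 9, 10, 11, 12, 13, 14, 15, 17, 18, 19, 20} and {} share no elements.

Yes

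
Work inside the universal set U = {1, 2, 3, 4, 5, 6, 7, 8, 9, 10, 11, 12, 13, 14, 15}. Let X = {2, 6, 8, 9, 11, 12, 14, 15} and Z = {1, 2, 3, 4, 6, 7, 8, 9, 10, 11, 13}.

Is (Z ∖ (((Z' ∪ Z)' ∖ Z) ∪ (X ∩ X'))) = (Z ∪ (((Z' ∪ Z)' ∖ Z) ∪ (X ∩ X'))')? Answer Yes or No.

Z' = {5, 12, 14, 15}
Z' ∪ Z = {1, 2, 3, 4, 5, 6, 7, 8, 9, 10, 11, 12, 13, 14, 15}
(Z' ∪ Z)' = {}
(Z' ∪ Z)' ∖ Z = {}
X' = {1, 3, 4, 5, 7, 10, 13}
X ∩ X' = {}
((Z' ∪ Z)' ∖ Z) ∪ (X ∩ X') = {}
Z ∖ (((Z' ∪ Z)' ∖ Z) ∪ (X ∩ X')) = {1, 2, 3, 4, 6, 7, 8, 9, 10, 11, 13}
(((Z' ∪ Z)' ∖ Z) ∪ (X ∩ X'))' = {1, 2, 3, 4, 5, 6, 7, 8, 9, 10, 11, 12, 13, 14, 15}
Z ∪ (((Z' ∪ Z)' ∖ Z) ∪ (X ∩ X'))' = {1, 2, 3, 4, 5, 6, 7, 8, 9, 10, 11, 12, 13, 14, 15}
5 ∈ Z ∪ (((Z' ∪ Z)' ∖ Z) ∪ (X ∩ X'))' but 5 ∉ Z ∖ (((Z' ∪ Z)' ∖ Z) ∪ (X ∩ X')), so they differ.

No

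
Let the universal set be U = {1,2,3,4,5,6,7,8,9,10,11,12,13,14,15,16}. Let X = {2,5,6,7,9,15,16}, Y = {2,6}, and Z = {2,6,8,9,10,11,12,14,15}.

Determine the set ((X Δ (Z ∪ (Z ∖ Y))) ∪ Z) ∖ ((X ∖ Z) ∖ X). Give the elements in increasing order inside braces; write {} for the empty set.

{2,5,6,7,8,9,10,11,12,14,15,16}

Z ∖ Y = {8,9,10,11,12,14,15}
Z ∪ (Z ∖ Y) = {2,6,8,9,10,11,12,14,15}
X Δ (Z ∪ (Z ∖ Y)) = {5,7,8,10,11,12,14,16}
(X Δ (Z ∪ (Z ∖ Y))) ∪ Z = {2,5,6,7,8,9,10,11,12,14,15,16}
X ∖ Z = {5,7,16}
(X ∖ Z) ∖ X = {}
((X Δ (Z ∪ (Z ∖ Y))) ∪ Z) ∖ ((X ∖ Z) ∖ X) = {2,5,6,7,8,9,10,11,12,14,15,16}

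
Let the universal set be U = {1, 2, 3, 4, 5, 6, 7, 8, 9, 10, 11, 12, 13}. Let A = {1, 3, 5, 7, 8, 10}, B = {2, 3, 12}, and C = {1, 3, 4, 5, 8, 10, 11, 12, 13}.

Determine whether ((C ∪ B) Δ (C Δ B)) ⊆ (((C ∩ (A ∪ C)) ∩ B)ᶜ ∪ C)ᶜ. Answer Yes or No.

No

C ∪ B = {1, 2, 3, 4, 5, 8, 10, 11, 12, 13}
C Δ B = {1, 2, 4, 5, 8, 10, 11, 13}
(C ∪ B) Δ (C Δ B) = {3, 12}
A ∪ C = {1, 3, 4, 5, 7, 8, 10, 11, 12, 13}
C ∩ (A ∪ C) = {1, 3, 4, 5, 8, 10, 11, 12, 13}
(C ∩ (A ∪ C)) ∩ B = {3, 12}
((C ∩ (A ∪ C)) ∩ B)ᶜ = {1, 2, 4, 5, 6, 7, 8, 9, 10, 11, 13}
((C ∩ (A ∪ C)) ∩ B)ᶜ ∪ C = {1, 2, 3, 4, 5, 6, 7, 8, 9, 10, 11, 12, 13}
(((C ∩ (A ∪ C)) ∩ B)ᶜ ∪ C)ᶜ = {}
3 ∈ (C ∪ B) Δ (C Δ B) but 3 ∉ (((C ∩ (A ∪ C)) ∩ B)ᶜ ∪ C)ᶜ, so the inclusion fails.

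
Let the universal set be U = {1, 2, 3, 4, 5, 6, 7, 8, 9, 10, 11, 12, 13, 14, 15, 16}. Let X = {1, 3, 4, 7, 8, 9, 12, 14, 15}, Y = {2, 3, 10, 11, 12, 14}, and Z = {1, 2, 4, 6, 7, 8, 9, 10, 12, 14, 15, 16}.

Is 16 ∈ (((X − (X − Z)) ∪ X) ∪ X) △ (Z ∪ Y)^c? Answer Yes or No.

16 ∉ X and 16 ∈ Z, so 16 ∉ X − Z
16 ∉ X and 16 ∉ (X − Z), so 16 ∉ X − (X − Z)
16 ∉ (X − (X − Z)) and 16 ∉ X, so 16 ∉ (X − (X − Z)) ∪ X
16 ∉ ((X − (X − Z)) ∪ X) and 16 ∉ X, so 16 ∉ ((X − (X − Z)) ∪ X) ∪ X
16 ∈ Z and 16 ∉ Y, so 16 ∈ Z ∪ Y
16 ∉ (Z ∪ Y)^c since 16 ∈ (Z ∪ Y)
16 ∉ (((X − (X − Z)) ∪ X) ∪ X) and 16 ∉ (Z ∪ Y)^c, so 16 ∉ (((X − (X − Z)) ∪ X) ∪ X) △ (Z ∪ Y)^c

No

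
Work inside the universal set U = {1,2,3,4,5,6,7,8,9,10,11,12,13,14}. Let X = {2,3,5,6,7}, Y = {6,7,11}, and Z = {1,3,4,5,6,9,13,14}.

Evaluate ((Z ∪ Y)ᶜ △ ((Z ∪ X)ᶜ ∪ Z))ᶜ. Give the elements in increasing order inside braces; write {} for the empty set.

{7,8,10,12}

Z ∪ Y = {1,3,4,5,6,7,9,11,13,14}
(Z ∪ Y)ᶜ = {2,8,10,12}
Z ∪ X = {1,2,3,4,5,6,7,9,13,14}
(Z ∪ X)ᶜ = {8,10,11,12}
(Z ∪ X)ᶜ ∪ Z = {1,3,4,5,6,8,9,10,11,12,13,14}
(Z ∪ Y)ᶜ △ ((Z ∪ X)ᶜ ∪ Z) = {1,2,3,4,5,6,9,11,13,14}
((Z ∪ Y)ᶜ △ ((Z ∪ X)ᶜ ∪ Z))ᶜ = {7,8,10,12}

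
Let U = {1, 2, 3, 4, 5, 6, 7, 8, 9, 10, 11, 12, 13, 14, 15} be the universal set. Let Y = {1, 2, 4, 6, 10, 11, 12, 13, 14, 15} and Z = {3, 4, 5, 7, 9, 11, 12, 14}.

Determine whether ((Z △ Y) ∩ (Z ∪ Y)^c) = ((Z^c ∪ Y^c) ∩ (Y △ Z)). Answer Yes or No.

Z △ Y = {1, 2, 3, 5, 6, 7, 9, 10, 13, 15}
Z ∪ Y = {1, 2, 3, 4, 5, 6, 7, 9, 10, 11, 12, 13, 14, 15}
(Z ∪ Y)^c = {8}
(Z △ Y) ∩ (Z ∪ Y)^c = {}
Z^c = {1, 2, 6, 8, 10, 13, 15}
Y^c = {3, 5, 7, 8, 9}
Z^c ∪ Y^c = {1, 2, 3, 5, 6, 7, 8, 9, 10, 13, 15}
Y △ Z = {1, 2, 3, 5, 6, 7, 9, 10, 13, 15}
(Z^c ∪ Y^c) ∩ (Y △ Z) = {1, 2, 3, 5, 6, 7, 9, 10, 13, 15}
1 ∈ (Z^c ∪ Y^c) ∩ (Y △ Z) but 1 ∉ (Z △ Y) ∩ (Z ∪ Y)^c, so they differ.

No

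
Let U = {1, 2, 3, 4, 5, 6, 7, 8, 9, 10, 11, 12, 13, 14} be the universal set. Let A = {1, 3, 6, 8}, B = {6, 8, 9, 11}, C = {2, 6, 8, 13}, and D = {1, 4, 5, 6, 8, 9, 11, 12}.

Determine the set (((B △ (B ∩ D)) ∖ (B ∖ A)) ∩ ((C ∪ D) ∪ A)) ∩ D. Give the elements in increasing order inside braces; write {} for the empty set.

{}

B ∩ D = {6, 8, 9, 11}
B △ (B ∩ D) = {}
B ∖ A = {9, 11}
(B △ (B ∩ D)) ∖ (B ∖ A) = {}
C ∪ D = {1, 2, 4, 5, 6, 8, 9, 11, 12, 13}
(C ∪ D) ∪ A = {1, 2, 3, 4, 5, 6, 8, 9, 11, 12, 13}
((B △ (B ∩ D)) ∖ (B ∖ A)) ∩ ((C ∪ D) ∪ A) = {}
(((B △ (B ∩ D)) ∖ (B ∖ A)) ∩ ((C ∪ D) ∪ A)) ∩ D = {}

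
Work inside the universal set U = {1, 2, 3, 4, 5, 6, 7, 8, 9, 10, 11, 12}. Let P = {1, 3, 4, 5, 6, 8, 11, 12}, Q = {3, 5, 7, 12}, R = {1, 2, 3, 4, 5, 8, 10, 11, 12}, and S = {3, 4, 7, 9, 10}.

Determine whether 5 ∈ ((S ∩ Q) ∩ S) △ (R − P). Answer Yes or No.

5 ∉ S and 5 ∈ Q, so 5 ∉ S ∩ Q
5 ∉ (S ∩ Q) and 5 ∉ S, so 5 ∉ (S ∩ Q) ∩ S
5 ∈ R and 5 ∈ P, so 5 ∉ R − P
5 ∉ ((S ∩ Q) ∩ S) and 5 ∉ (R − P), so 5 ∉ ((S ∩ Q) ∩ S) △ (R − P)

No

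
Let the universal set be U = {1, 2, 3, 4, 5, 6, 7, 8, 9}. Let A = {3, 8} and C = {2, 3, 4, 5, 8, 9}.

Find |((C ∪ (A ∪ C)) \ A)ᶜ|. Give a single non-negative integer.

A ∪ C = {2, 3, 4, 5, 8, 9}
C ∪ (A ∪ C) = {2, 3, 4, 5, 8, 9}
(C ∪ (A ∪ C)) \ A = {2, 4, 5, 9}
((C ∪ (A ∪ C)) \ A)ᶜ = {1, 3, 6, 7, 8}
|((C ∪ (A ∪ C)) \ A)ᶜ| = 5

5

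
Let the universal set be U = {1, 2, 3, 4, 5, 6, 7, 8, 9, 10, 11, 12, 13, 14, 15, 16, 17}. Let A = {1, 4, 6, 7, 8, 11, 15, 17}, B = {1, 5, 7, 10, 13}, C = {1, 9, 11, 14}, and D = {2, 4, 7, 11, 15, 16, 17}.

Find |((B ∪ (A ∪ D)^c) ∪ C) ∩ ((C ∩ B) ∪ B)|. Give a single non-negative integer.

5

A ∪ D = {1, 2, 4, 6, 7, 8, 11, 15, 16, 17}
(A ∪ D)^c = {3, 5, 9, 10, 12, 13, 14}
B ∪ (A ∪ D)^c = {1, 3, 5, 7, 9, 10, 12, 13, 14}
(B ∪ (A ∪ D)^c) ∪ C = {1, 3, 5, 7, 9, 10, 11, 12, 13, 14}
C ∩ B = {1}
(C ∩ B) ∪ B = {1, 5, 7, 10, 13}
((B ∪ (A ∪ D)^c) ∪ C) ∩ ((C ∩ B) ∪ B) = {1, 5, 7, 10, 13}
|((B ∪ (A ∪ D)^c) ∪ C) ∩ ((C ∩ B) ∪ B)| = 5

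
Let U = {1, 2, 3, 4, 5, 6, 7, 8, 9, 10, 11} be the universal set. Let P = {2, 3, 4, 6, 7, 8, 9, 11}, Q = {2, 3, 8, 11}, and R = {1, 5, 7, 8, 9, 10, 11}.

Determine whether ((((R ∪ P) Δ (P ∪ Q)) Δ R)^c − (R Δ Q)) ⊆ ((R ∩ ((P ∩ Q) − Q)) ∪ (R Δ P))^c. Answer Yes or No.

R ∪ P = {1, 2, 3, 4, 5, 6, 7, 8, 9, 10, 11}
P ∪ Q = {2, 3, 4, 6, 7, 8, 9, 11}
(R ∪ P) Δ (P ∪ Q) = {1, 5, 10}
((R ∪ P) Δ (P ∪ Q)) Δ R = {7, 8, 9, 11}
(((R ∪ P) Δ (P ∪ Q)) Δ R)^c = {1, 2, 3, 4, 5, 6, 10}
R Δ Q = {1, 2, 3, 5, 7, 9, 10}
(((R ∪ P) Δ (P ∪ Q)) Δ R)^c − (R Δ Q) = {4, 6}
P ∩ Q = {2, 3, 8, 11}
(P ∩ Q) − Q = {}
R ∩ ((P ∩ Q) − Q) = {}
R Δ P = {1, 2, 3, 4, 5, 6, 10}
(R ∩ ((P ∩ Q) − Q)) ∪ (R Δ P) = {1, 2, 3, 4, 5, 6, 10}
((R ∩ ((P ∩ Q) − Q)) ∪ (R Δ P))^c = {7, 8, 9, 11}
4 ∈ (((R ∪ P) Δ (P ∪ Q)) Δ R)^c − (R Δ Q) but 4 ∉ ((R ∩ ((P ∩ Q) − Q)) ∪ (R Δ P))^c, so the inclusion fails.

No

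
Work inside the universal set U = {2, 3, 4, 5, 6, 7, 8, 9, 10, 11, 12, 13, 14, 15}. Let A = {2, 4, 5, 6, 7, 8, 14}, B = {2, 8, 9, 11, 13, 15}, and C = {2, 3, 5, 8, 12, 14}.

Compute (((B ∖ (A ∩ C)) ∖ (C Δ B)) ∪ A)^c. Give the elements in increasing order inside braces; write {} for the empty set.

A ∩ C = {2, 5, 8, 14}
B ∖ (A ∩ C) = {9, 11, 13, 15}
C Δ B = {3, 5, 9, 11, 12, 13, 14, 15}
(B ∖ (A ∩ C)) ∖ (C Δ B) = {}
((B ∖ (A ∩ C)) ∖ (C Δ B)) ∪ A = {2, 4, 5, 6, 7, 8, 14}
(((B ∖ (A ∩ C)) ∖ (C Δ B)) ∪ A)^c = {3, 9, 10, 11, 12, 13, 15}

{3, 9, 10, 11, 12, 13, 15}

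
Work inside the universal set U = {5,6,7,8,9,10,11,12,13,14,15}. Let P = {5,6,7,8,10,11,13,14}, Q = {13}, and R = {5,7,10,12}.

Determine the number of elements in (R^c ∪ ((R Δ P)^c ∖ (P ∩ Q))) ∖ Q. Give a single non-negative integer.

R^c = {6,8,9,11,13,14,15}
R Δ P = {6,8,11,12,13,14}
(R Δ P)^c = {5,7,9,10,15}
P ∩ Q = {13}
(R Δ P)^c ∖ (P ∩ Q) = {5,7,9,10,15}
R^c ∪ ((R Δ P)^c ∖ (P ∩ Q)) = {5,6,7,8,9,10,11,13,14,15}
(R^c ∪ ((R Δ P)^c ∖ (P ∩ Q))) ∖ Q = {5,6,7,8,9,10,11,14,15}
|(R^c ∪ ((R Δ P)^c ∖ (P ∩ Q))) ∖ Q| = 9

9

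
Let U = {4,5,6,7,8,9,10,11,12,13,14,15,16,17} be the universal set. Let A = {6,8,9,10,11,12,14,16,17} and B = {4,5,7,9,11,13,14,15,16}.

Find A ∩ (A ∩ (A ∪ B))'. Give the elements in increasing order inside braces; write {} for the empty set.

A ∪ B = {4,5,6,7,8,9,10,11,12,13,14,15,16,17}
A ∩ (A ∪ B) = {6,8,9,10,11,12,14,16,17}
(A ∩ (A ∪ B))' = {4,5,7,13,15}
A ∩ (A ∩ (A ∪ B))' = {}

{}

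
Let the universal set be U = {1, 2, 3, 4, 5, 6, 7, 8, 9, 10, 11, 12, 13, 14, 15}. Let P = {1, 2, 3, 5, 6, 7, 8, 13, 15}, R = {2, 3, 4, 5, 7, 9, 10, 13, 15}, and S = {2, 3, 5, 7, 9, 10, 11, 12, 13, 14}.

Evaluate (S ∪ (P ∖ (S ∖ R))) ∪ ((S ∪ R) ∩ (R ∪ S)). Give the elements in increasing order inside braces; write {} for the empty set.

S ∖ R = {11, 12, 14}
P ∖ (S ∖ R) = {1, 2, 3, 5, 6, 7, 8, 13, 15}
S ∪ (P ∖ (S ∖ R)) = {1, 2, 3, 5, 6, 7, 8, 9, 10, 11, 12, 13, 14, 15}
S ∪ R = {2, 3, 4, 5, 7, 9, 10, 11, 12, 13, 14, 15}
R ∪ S = {2, 3, 4, 5, 7, 9, 10, 11, 12, 13, 14, 15}
(S ∪ R) ∩ (R ∪ S) = {2, 3, 4, 5, 7, 9, 10, 11, 12, 13, 14, 15}
(S ∪ (P ∖ (S ∖ R))) ∪ ((S ∪ R) ∩ (R ∪ S)) = {1, 2, 3, 4, 5, 6, 7, 8, 9, 10, 11, 12, 13, 14, 15}

{1, 2, 3, 4, 5, 6, 7, 8, 9, 10, 11, 12, 13, 14, 15}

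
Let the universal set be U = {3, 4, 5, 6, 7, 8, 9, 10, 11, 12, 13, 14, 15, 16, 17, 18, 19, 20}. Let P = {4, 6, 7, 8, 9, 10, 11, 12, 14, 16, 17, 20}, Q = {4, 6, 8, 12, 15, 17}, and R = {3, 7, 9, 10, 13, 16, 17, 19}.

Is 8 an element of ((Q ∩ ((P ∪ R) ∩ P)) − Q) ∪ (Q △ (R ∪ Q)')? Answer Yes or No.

Yes

8 ∈ P and 8 ∉ R, so 8 ∈ P ∪ R
8 ∈ (P ∪ R) and 8 ∈ P, so 8 ∈ (P ∪ R) ∩ P
8 ∈ Q and 8 ∈ ((P ∪ R) ∩ P), so 8 ∈ Q ∩ ((P ∪ R) ∩ P)
8 ∈ (Q ∩ ((P ∪ R) ∩ P)) and 8 ∈ Q, so 8 ∉ (Q ∩ ((P ∪ R) ∩ P)) − Q
8 ∉ R and 8 ∈ Q, so 8 ∈ R ∪ Q
8 ∉ (R ∪ Q)' since 8 ∈ (R ∪ Q)
8 ∈ Q and 8 ∉ (R ∪ Q)', so 8 ∈ Q △ (R ∪ Q)'
8 ∉ ((Q ∩ ((P ∪ R) ∩ P)) − Q) and 8 ∈ (Q △ (R ∪ Q)'), so 8 ∈ ((Q ∩ ((P ∪ R) ∩ P)) − Q) ∪ (Q △ (R ∪ Q)')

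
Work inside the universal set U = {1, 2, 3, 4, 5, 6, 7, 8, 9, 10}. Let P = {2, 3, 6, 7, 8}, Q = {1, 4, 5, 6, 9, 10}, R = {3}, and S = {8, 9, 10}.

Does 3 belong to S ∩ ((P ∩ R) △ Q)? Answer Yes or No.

No

3 ∈ P and 3 ∈ R, so 3 ∈ P ∩ R
3 ∈ (P ∩ R) and 3 ∉ Q, so 3 ∈ (P ∩ R) △ Q
3 ∉ S and 3 ∈ ((P ∩ R) △ Q), so 3 ∉ S ∩ ((P ∩ R) △ Q)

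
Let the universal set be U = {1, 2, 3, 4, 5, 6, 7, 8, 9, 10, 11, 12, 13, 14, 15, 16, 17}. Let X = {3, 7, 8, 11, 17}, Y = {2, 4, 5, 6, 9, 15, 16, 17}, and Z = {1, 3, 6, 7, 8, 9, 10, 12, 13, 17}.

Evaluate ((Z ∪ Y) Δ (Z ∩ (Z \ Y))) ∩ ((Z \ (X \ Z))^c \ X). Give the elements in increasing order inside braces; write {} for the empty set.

Z ∪ Y = {1, 2, 3, 4, 5, 6, 7, 8, 9, 10, 12, 13, 15, 16, 17}
Z \ Y = {1, 3, 7, 8, 10, 12, 13}
Z ∩ (Z \ Y) = {1, 3, 7, 8, 10, 12, 13}
(Z ∪ Y) Δ (Z ∩ (Z \ Y)) = {2, 4, 5, 6, 9, 15, 16, 17}
X \ Z = {11}
Z \ (X \ Z) = {1, 3, 6, 7, 8, 9, 10, 12, 13, 17}
(Z \ (X \ Z))^c = {2, 4, 5, 11, 14, 15, 16}
(Z \ (X \ Z))^c \ X = {2, 4, 5, 14, 15, 16}
((Z ∪ Y) Δ (Z ∩ (Z \ Y))) ∩ ((Z \ (X \ Z))^c \ X) = {2, 4, 5, 15, 16}

{2, 4, 5, 15, 16}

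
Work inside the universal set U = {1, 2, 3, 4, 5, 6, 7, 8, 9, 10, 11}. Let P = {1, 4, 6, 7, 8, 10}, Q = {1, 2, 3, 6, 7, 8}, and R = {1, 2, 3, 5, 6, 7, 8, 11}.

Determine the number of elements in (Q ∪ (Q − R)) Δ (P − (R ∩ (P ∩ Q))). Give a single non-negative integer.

8

Q − R = {}
Q ∪ (Q − R) = {1, 2, 3, 6, 7, 8}
P ∩ Q = {1, 6, 7, 8}
R ∩ (P ∩ Q) = {1, 6, 7, 8}
P − (R ∩ (P ∩ Q)) = {4, 10}
(Q ∪ (Q − R)) Δ (P − (R ∩ (P ∩ Q))) = {1, 2, 3, 4, 6, 7, 8, 10}
|(Q ∪ (Q − R)) Δ (P − (R ∩ (P ∩ Q)))| = 8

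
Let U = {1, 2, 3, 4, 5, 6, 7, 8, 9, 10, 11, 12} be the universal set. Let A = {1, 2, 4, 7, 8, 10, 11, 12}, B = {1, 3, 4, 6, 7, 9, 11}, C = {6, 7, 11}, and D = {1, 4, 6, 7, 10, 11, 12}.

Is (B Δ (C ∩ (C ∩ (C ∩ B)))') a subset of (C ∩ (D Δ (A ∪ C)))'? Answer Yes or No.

C ∩ B = {6, 7, 11}
C ∩ (C ∩ B) = {6, 7, 11}
C ∩ (C ∩ (C ∩ B)) = {6, 7, 11}
(C ∩ (C ∩ (C ∩ B)))' = {1, 2, 3, 4, 5, 8, 9, 10, 12}
B Δ (C ∩ (C ∩ (C ∩ B)))' = {2, 5, 6, 7, 8, 10, 11, 12}
A ∪ C = {1, 2, 4, 6, 7, 8, 10, 11, 12}
D Δ (A ∪ C) = {2, 8}
C ∩ (D Δ (A ∪ C)) = {}
(C ∩ (D Δ (A ∪ C)))' = {1, 2, 3, 4, 5, 6, 7, 8, 9, 10, 11, 12}
Every element of {2, 5, 6, 7, 8, 10, 11, 12} is in {1, 2, 3, 4, 5, 6, 7, 8, 9, 10, 11, 12}, so B Δ (C ∩ (C ∩ (C ∩ B)))' ⊆ (C ∩ (D Δ (A ∪ C)))'.

Yes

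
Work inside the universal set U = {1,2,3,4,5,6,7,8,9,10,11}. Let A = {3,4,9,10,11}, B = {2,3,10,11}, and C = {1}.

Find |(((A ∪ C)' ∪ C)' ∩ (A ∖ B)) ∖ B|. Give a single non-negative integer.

A ∪ C = {1,3,4,9,10,11}
(A ∪ C)' = {2,5,6,7,8}
(A ∪ C)' ∪ C = {1,2,5,6,7,8}
((A ∪ C)' ∪ C)' = {3,4,9,10,11}
A ∖ B = {4,9}
((A ∪ C)' ∪ C)' ∩ (A ∖ B) = {4,9}
(((A ∪ C)' ∪ C)' ∩ (A ∖ B)) ∖ B = {4,9}
|(((A ∪ C)' ∪ C)' ∩ (A ∖ B)) ∖ B| = 2

2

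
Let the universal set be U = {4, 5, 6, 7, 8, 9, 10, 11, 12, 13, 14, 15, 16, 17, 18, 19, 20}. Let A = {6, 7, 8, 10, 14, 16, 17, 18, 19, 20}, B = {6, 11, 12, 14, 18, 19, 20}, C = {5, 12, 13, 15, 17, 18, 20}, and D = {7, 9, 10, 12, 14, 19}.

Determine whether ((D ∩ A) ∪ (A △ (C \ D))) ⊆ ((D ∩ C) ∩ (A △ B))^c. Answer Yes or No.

Yes

D ∩ A = {7, 10, 14, 19}
C \ D = {5, 13, 15, 17, 18, 20}
A △ (C \ D) = {5, 6, 7, 8, 10, 13, 14, 15, 16, 19}
(D ∩ A) ∪ (A △ (C \ D)) = {5, 6, 7, 8, 10, 13, 14, 15, 16, 19}
D ∩ C = {12}
A △ B = {7, 8, 10, 11, 12, 16, 17}
(D ∩ C) ∩ (A △ B) = {12}
((D ∩ C) ∩ (A △ B))^c = {4, 5, 6, 7, 8, 9, 10, 11, 13, 14, 15, 16, 17, 18, 19, 20}
Every element of {5, 6, 7, 8, 10, 13, 14, 15, 16, 19} is in {4, 5, 6, 7, 8, 9, 10, 11, 13, 14, 15, 16, 17, 18, 19, 20}, so (D ∩ A) ∪ (A △ (C \ D)) ⊆ ((D ∩ C) ∩ (A △ B))^c.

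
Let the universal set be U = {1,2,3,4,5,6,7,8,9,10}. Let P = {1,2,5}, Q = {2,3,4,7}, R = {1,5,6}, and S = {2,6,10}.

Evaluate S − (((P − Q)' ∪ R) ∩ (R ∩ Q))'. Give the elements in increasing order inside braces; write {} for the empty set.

{}

P − Q = {1,5}
(P − Q)' = {2,3,4,6,7,8,9,10}
(P − Q)' ∪ R = {1,2,3,4,5,6,7,8,9,10}
R ∩ Q = {}
((P − Q)' ∪ R) ∩ (R ∩ Q) = {}
(((P − Q)' ∪ R) ∩ (R ∩ Q))' = {1,2,3,4,5,6,7,8,9,10}
S − (((P − Q)' ∪ R) ∩ (R ∩ Q))' = {}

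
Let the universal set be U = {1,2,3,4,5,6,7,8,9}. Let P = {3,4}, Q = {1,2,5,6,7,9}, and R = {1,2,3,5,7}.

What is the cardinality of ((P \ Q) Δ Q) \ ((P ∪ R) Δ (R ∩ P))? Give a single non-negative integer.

P \ Q = {3,4}
(P \ Q) Δ Q = {1,2,3,4,5,6,7,9}
P ∪ R = {1,2,3,4,5,7}
R ∩ P = {3}
(P ∪ R) Δ (R ∩ P) = {1,2,4,5,7}
((P \ Q) Δ Q) \ ((P ∪ R) Δ (R ∩ P)) = {3,6,9}
|((P \ Q) Δ Q) \ ((P ∪ R) Δ (R ∩ P))| = 3

3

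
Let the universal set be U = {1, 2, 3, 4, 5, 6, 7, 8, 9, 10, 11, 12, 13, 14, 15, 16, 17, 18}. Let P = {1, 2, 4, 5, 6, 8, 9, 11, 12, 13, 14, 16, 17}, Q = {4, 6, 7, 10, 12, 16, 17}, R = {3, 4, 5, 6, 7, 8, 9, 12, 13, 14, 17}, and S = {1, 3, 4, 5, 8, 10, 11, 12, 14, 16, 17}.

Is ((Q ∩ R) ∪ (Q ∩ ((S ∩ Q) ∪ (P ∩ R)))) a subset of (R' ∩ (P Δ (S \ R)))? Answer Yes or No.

Q ∩ R = {4, 6, 7, 12, 17}
S ∩ Q = {4, 10, 12, 16, 17}
P ∩ R = {4, 5, 6, 8, 9, 12, 13, 14, 17}
(S ∩ Q) ∪ (P ∩ R) = {4, 5, 6, 8, 9, 10, 12, 13, 14, 16, 17}
Q ∩ ((S ∩ Q) ∪ (P ∩ R)) = {4, 6, 10, 12, 16, 17}
(Q ∩ R) ∪ (Q ∩ ((S ∩ Q) ∪ (P ∩ R))) = {4, 6, 7, 10, 12, 16, 17}
R' = {1, 2, 10, 11, 15, 16, 18}
S \ R = {1, 10, 11, 16}
P Δ (S \ R) = {2, 4, 5, 6, 8, 9, 10, 12, 13, 14, 17}
R' ∩ (P Δ (S \ R)) = {2, 10}
4 ∈ (Q ∩ R) ∪ (Q ∩ ((S ∩ Q) ∪ (P ∩ R))) but 4 ∉ R' ∩ (P Δ (S \ R)), so the inclusion fails.

No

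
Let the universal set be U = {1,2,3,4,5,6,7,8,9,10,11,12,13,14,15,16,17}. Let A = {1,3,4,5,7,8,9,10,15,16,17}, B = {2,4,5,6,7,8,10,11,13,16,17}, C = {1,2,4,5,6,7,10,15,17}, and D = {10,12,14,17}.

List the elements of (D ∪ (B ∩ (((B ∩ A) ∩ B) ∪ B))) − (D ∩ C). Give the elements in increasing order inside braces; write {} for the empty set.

{2,4,5,6,7,8,11,12,13,14,16}

B ∩ A = {4,5,7,8,10,16,17}
(B ∩ A) ∩ B = {4,5,7,8,10,16,17}
((B ∩ A) ∩ B) ∪ B = {2,4,5,6,7,8,10,11,13,16,17}
B ∩ (((B ∩ A) ∩ B) ∪ B) = {2,4,5,6,7,8,10,11,13,16,17}
D ∪ (B ∩ (((B ∩ A) ∩ B) ∪ B)) = {2,4,5,6,7,8,10,11,12,13,14,16,17}
D ∩ C = {10,17}
(D ∪ (B ∩ (((B ∩ A) ∩ B) ∪ B))) − (D ∩ C) = {2,4,5,6,7,8,11,12,13,14,16}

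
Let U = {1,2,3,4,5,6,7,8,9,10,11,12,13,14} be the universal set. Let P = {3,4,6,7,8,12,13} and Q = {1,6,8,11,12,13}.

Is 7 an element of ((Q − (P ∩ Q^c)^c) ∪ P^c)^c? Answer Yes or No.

7 ∉ Q, so 7 ∈ Q^c
7 ∈ P and 7 ∈ Q^c, so 7 ∈ P ∩ Q^c
7 ∉ (P ∩ Q^c)^c since 7 ∈ (P ∩ Q^c)
7 ∉ Q and 7 ∉ (P ∩ Q^c)^c, so 7 ∉ Q − (P ∩ Q^c)^c
7 ∈ P, so 7 ∉ P^c
7 ∉ (Q − (P ∩ Q^c)^c) and 7 ∉ P^c, so 7 ∉ (Q − (P ∩ Q^c)^c) ∪ P^c
7 ∈ ((Q − (P ∩ Q^c)^c) ∪ P^c)^c since 7 ∉ ((Q − (P ∩ Q^c)^c) ∪ P^c)

Yes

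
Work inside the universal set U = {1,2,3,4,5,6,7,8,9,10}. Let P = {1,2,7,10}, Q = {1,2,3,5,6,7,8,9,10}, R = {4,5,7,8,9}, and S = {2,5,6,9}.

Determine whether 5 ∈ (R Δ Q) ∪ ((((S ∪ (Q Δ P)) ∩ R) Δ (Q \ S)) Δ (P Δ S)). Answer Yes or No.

5 ∈ R and 5 ∈ Q, so 5 ∉ R Δ Q
5 ∈ Q and 5 ∉ P, so 5 ∈ Q Δ P
5 ∈ S and 5 ∈ (Q Δ P), so 5 ∈ S ∪ (Q Δ P)
5 ∈ (S ∪ (Q Δ P)) and 5 ∈ R, so 5 ∈ (S ∪ (Q Δ P)) ∩ R
5 ∈ Q and 5 ∈ S, so 5 ∉ Q \ S
5 ∈ ((S ∪ (Q Δ P)) ∩ R) and 5 ∉ (Q \ S), so 5 ∈ ((S ∪ (Q Δ P)) ∩ R) Δ (Q \ S)
5 ∉ P and 5 ∈ S, so 5 ∈ P Δ S
5 ∈ (((S ∪ (Q Δ P)) ∩ R) Δ (Q \ S)) and 5 ∈ (P Δ S), so 5 ∉ (((S ∪ (Q Δ P)) ∩ R) Δ (Q \ S)) Δ (P Δ S)
5 ∉ (R Δ Q) and 5 ∉ ((((S ∪ (Q Δ P)) ∩ R) Δ (Q \ S)) Δ (P Δ S)), so 5 ∉ (R Δ Q) ∪ ((((S ∪ (Q Δ P)) ∩ R) Δ (Q \ S)) Δ (P Δ S))

No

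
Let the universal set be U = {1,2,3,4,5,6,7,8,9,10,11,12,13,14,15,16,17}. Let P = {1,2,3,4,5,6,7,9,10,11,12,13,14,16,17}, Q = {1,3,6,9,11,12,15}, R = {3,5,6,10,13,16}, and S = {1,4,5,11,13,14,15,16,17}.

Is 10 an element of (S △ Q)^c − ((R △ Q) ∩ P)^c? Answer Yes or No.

Yes

10 ∉ S and 10 ∉ Q, so 10 ∉ S △ Q
10 ∈ (S △ Q)^c since 10 ∉ (S △ Q)
10 ∈ R and 10 ∉ Q, so 10 ∈ R △ Q
10 ∈ (R △ Q) and 10 ∈ P, so 10 ∈ (R △ Q) ∩ P
10 ∉ ((R △ Q) ∩ P)^c since 10 ∈ ((R △ Q) ∩ P)
10 ∈ (S △ Q)^c and 10 ∉ ((R △ Q) ∩ P)^c, so 10 ∈ (S △ Q)^c − ((R △ Q) ∩ P)^c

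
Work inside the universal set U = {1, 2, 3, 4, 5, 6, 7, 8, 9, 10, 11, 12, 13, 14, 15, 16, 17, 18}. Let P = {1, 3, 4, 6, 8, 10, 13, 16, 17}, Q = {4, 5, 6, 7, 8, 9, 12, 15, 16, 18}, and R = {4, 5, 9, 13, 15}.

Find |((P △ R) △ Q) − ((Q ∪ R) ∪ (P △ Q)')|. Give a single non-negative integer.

P △ R = {1, 3, 5, 6, 8, 9, 10, 15, 16, 17}
(P △ R) △ Q = {1, 3, 4, 7, 10, 12, 17, 18}
Q ∪ R = {4, 5, 6, 7, 8, 9, 12, 13, 15, 16, 18}
P △ Q = {1, 3, 5, 7, 9, 10, 12, 13, 15, 17, 18}
(P △ Q)' = {2, 4, 6, 8, 11, 14, 16}
(Q ∪ R) ∪ (P △ Q)' = {2, 4, 5, 6, 7, 8, 9, 11, 12, 13, 14, 15, 16, 18}
((P △ R) △ Q) − ((Q ∪ R) ∪ (P △ Q)') = {1, 3, 10, 17}
|((P △ R) △ Q) − ((Q ∪ R) ∪ (P △ Q)')| = 4

4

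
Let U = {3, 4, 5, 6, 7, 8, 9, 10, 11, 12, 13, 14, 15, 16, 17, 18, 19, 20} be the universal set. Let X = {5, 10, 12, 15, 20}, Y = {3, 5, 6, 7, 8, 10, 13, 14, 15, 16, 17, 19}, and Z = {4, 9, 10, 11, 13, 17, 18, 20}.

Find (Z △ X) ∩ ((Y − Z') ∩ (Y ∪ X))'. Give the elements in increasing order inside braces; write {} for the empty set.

Z △ X = {4, 5, 9, 11, 12, 13, 15, 17, 18}
Z' = {3, 5, 6, 7, 8, 12, 14, 15, 16, 19}
Y − Z' = {10, 13, 17}
Y ∪ X = {3, 5, 6, 7, 8, 10, 12, 13, 14, 15, 16, 17, 19, 20}
(Y − Z') ∩ (Y ∪ X) = {10, 13, 17}
((Y − Z') ∩ (Y ∪ X))' = {3, 4, 5, 6, 7, 8, 9, 11, 12, 14, 15, 16, 18, 19, 20}
(Z △ X) ∩ ((Y − Z') ∩ (Y ∪ X))' = {4, 5, 9, 11, 12, 15, 18}

{4, 5, 9, 11, 12, 15, 18}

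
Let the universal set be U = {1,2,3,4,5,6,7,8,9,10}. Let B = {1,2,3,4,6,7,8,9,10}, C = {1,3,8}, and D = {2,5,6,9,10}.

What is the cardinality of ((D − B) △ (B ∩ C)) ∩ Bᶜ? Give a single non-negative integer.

1

D − B = {5}
B ∩ C = {1,3,8}
(D − B) △ (B ∩ C) = {1,3,5,8}
Bᶜ = {5}
((D − B) △ (B ∩ C)) ∩ Bᶜ = {5}
|((D − B) △ (B ∩ C)) ∩ Bᶜ| = 1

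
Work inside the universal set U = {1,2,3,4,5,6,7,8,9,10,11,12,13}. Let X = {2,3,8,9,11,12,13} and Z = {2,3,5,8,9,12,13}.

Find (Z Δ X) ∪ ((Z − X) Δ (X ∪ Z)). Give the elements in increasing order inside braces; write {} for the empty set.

{2,3,5,8,9,11,12,13}

Z Δ X = {5,11}
Z − X = {5}
X ∪ Z = {2,3,5,8,9,11,12,13}
(Z − X) Δ (X ∪ Z) = {2,3,8,9,11,12,13}
(Z Δ X) ∪ ((Z − X) Δ (X ∪ Z)) = {2,3,5,8,9,11,12,13}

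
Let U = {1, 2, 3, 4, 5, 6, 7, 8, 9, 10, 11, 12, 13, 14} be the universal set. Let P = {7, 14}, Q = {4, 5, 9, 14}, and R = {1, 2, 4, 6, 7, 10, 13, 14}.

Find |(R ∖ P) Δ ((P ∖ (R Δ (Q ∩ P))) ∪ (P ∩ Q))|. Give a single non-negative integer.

R ∖ P = {1, 2, 4, 6, 10, 13}
Q ∩ P = {14}
R Δ (Q ∩ P) = {1, 2, 4, 6, 7, 10, 13}
P ∖ (R Δ (Q ∩ P)) = {14}
P ∩ Q = {14}
(P ∖ (R Δ (Q ∩ P))) ∪ (P ∩ Q) = {14}
(R ∖ P) Δ ((P ∖ (R Δ (Q ∩ P))) ∪ (P ∩ Q)) = {1, 2, 4, 6, 10, 13, 14}
|(R ∖ P) Δ ((P ∖ (R Δ (Q ∩ P))) ∪ (P ∩ Q))| = 7

7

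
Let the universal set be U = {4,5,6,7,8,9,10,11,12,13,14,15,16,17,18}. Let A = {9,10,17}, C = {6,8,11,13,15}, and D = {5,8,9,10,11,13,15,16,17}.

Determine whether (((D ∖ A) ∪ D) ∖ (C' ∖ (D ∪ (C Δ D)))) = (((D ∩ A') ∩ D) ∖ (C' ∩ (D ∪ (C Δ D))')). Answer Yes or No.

No

D ∖ A = {5,8,11,13,15,16}
(D ∖ A) ∪ D = {5,8,9,10,11,13,15,16,17}
C' = {4,5,7,9,10,12,14,16,17,18}
C Δ D = {5,6,9,10,16,17}
D ∪ (C Δ D) = {5,6,8,9,10,11,13,15,16,17}
C' ∖ (D ∪ (C Δ D)) = {4,7,12,14,18}
((D ∖ A) ∪ D) ∖ (C' ∖ (D ∪ (C Δ D))) = {5,8,9,10,11,13,15,16,17}
A' = {4,5,6,7,8,11,12,13,14,15,16,18}
D ∩ A' = {5,8,11,13,15,16}
(D ∩ A') ∩ D = {5,8,11,13,15,16}
(D ∪ (C Δ D))' = {4,7,12,14,18}
C' ∩ (D ∪ (C Δ D))' = {4,7,12,14,18}
((D ∩ A') ∩ D) ∖ (C' ∩ (D ∪ (C Δ D))') = {5,8,11,13,15,16}
9 ∈ ((D ∖ A) ∪ D) ∖ (C' ∖ (D ∪ (C Δ D))) but 9 ∉ ((D ∩ A') ∩ D) ∖ (C' ∩ (D ∪ (C Δ D))'), so they differ.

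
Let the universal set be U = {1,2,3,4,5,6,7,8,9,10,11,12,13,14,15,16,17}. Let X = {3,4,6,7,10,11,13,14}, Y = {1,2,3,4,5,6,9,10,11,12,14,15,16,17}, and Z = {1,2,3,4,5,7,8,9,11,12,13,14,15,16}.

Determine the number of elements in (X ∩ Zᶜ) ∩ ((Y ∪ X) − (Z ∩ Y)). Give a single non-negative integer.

Zᶜ = {6,10,17}
X ∩ Zᶜ = {6,10}
Y ∪ X = {1,2,3,4,5,6,7,9,10,11,12,13,14,15,16,17}
Z ∩ Y = {1,2,3,4,5,9,11,12,14,15,16}
(Y ∪ X) − (Z ∩ Y) = {6,7,10,13,17}
(X ∩ Zᶜ) ∩ ((Y ∪ X) − (Z ∩ Y)) = {6,10}
|(X ∩ Zᶜ) ∩ ((Y ∪ X) − (Z ∩ Y))| = 2

2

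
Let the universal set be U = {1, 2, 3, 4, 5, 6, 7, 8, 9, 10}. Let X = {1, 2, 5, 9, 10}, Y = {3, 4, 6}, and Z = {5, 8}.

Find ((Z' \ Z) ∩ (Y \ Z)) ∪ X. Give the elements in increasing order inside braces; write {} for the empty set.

{1, 2, 3, 4, 5, 6, 9, 10}

Z' = {1, 2, 3, 4, 6, 7, 9, 10}
Z' \ Z = {1, 2, 3, 4, 6, 7, 9, 10}
Y \ Z = {3, 4, 6}
(Z' \ Z) ∩ (Y \ Z) = {3, 4, 6}
((Z' \ Z) ∩ (Y \ Z)) ∪ X = {1, 2, 3, 4, 5, 6, 9, 10}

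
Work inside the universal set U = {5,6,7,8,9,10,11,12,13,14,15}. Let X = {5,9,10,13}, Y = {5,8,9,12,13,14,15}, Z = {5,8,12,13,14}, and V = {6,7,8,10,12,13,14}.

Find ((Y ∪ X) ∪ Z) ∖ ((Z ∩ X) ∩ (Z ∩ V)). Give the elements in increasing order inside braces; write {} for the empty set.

{5,8,9,10,12,14,15}

Y ∪ X = {5,8,9,10,12,13,14,15}
(Y ∪ X) ∪ Z = {5,8,9,10,12,13,14,15}
Z ∩ X = {5,13}
Z ∩ V = {8,12,13,14}
(Z ∩ X) ∩ (Z ∩ V) = {13}
((Y ∪ X) ∪ Z) ∖ ((Z ∩ X) ∩ (Z ∩ V)) = {5,8,9,10,12,14,15}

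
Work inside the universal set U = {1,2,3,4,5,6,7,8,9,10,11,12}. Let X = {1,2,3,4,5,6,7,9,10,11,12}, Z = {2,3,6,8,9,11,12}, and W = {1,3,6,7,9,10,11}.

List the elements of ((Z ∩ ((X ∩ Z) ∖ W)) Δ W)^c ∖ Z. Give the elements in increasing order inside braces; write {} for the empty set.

{4,5}

X ∩ Z = {2,3,6,9,11,12}
(X ∩ Z) ∖ W = {2,12}
Z ∩ ((X ∩ Z) ∖ W) = {2,12}
(Z ∩ ((X ∩ Z) ∖ W)) Δ W = {1,2,3,6,7,9,10,11,12}
((Z ∩ ((X ∩ Z) ∖ W)) Δ W)^c = {4,5,8}
((Z ∩ ((X ∩ Z) ∖ W)) Δ W)^c ∖ Z = {4,5}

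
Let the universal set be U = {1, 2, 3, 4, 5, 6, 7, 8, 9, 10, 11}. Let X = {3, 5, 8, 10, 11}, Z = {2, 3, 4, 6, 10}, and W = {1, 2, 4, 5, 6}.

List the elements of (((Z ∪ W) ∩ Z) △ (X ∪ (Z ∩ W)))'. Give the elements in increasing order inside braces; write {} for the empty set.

Z ∪ W = {1, 2, 3, 4, 5, 6, 10}
(Z ∪ W) ∩ Z = {2, 3, 4, 6, 10}
Z ∩ W = {2, 4, 6}
X ∪ (Z ∩ W) = {2, 3, 4, 5, 6, 8, 10, 11}
((Z ∪ W) ∩ Z) △ (X ∪ (Z ∩ W)) = {5, 8, 11}
(((Z ∪ W) ∩ Z) △ (X ∪ (Z ∩ W)))' = {1, 2, 3, 4, 6, 7, 9, 10}

{1, 2, 3, 4, 6, 7, 9, 10}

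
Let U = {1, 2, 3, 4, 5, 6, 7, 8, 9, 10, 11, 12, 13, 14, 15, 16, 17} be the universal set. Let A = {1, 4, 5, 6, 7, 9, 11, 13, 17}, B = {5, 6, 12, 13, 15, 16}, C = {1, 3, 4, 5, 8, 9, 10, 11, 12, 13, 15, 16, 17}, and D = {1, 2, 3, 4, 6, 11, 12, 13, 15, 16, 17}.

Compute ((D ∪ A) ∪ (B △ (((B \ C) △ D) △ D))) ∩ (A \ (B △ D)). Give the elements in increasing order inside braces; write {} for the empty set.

{6, 7, 9, 13}

D ∪ A = {1, 2, 3, 4, 5, 6, 7, 9, 11, 12, 13, 15, 16, 17}
B \ C = {6}
(B \ C) △ D = {1, 2, 3, 4, 11, 12, 13, 15, 16, 17}
((B \ C) △ D) △ D = {6}
B △ (((B \ C) △ D) △ D) = {5, 12, 13, 15, 16}
(D ∪ A) ∪ (B △ (((B \ C) △ D) △ D)) = {1, 2, 3, 4, 5, 6, 7, 9, 11, 12, 13, 15, 16, 17}
B △ D = {1, 2, 3, 4, 5, 11, 17}
A \ (B △ D) = {6, 7, 9, 13}
((D ∪ A) ∪ (B △ (((B \ C) △ D) △ D))) ∩ (A \ (B △ D)) = {6, 7, 9, 13}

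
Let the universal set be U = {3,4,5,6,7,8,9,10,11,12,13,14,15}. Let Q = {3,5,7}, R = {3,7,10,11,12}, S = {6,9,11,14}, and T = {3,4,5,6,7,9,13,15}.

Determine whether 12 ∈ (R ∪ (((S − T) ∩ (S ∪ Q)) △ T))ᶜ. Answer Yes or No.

12 ∉ S and 12 ∉ T, so 12 ∉ S − T
12 ∉ S and 12 ∉ Q, so 12 ∉ S ∪ Q
12 ∉ (S − T) and 12 ∉ (S ∪ Q), so 12 ∉ (S − T) ∩ (S ∪ Q)
12 ∉ ((S − T) ∩ (S ∪ Q)) and 12 ∉ T, so 12 ∉ ((S − T) ∩ (S ∪ Q)) △ T
12 ∈ R and 12 ∉ (((S − T) ∩ (S ∪ Q)) △ T), so 12 ∈ R ∪ (((S − T) ∩ (S ∪ Q)) △ T)
12 ∉ (R ∪ (((S − T) ∩ (S ∪ Q)) △ T))ᶜ since 12 ∈ (R ∪ (((S − T) ∩ (S ∪ Q)) △ T))

No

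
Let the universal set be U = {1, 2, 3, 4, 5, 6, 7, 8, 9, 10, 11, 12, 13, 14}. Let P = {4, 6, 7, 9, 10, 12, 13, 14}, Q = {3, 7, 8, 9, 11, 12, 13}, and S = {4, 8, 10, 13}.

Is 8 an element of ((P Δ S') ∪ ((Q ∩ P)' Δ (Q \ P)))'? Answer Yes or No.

8 ∈ S, so 8 ∉ S'
8 ∉ P and 8 ∉ S', so 8 ∉ P Δ S'
8 ∈ Q and 8 ∉ P, so 8 ∉ Q ∩ P
8 ∈ (Q ∩ P)' since 8 ∉ (Q ∩ P)
8 ∈ Q and 8 ∉ P, so 8 ∈ Q \ P
8 ∈ (Q ∩ P)' and 8 ∈ (Q \ P), so 8 ∉ (Q ∩ P)' Δ (Q \ P)
8 ∉ (P Δ S') and 8 ∉ ((Q ∩ P)' Δ (Q \ P)), so 8 ∉ (P Δ S') ∪ ((Q ∩ P)' Δ (Q \ P))
8 ∈ ((P Δ S') ∪ ((Q ∩ P)' Δ (Q \ P)))' since 8 ∉ ((P Δ S') ∪ ((Q ∩ P)' Δ (Q \ P)))

Yes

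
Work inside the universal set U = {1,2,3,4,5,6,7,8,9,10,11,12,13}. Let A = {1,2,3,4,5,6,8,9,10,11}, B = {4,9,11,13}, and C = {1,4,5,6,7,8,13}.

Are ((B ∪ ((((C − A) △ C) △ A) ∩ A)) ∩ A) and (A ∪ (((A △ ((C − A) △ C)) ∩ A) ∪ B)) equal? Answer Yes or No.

C − A = {7,13}
(C − A) △ C = {1,4,5,6,8}
((C − A) △ C) △ A = {2,3,9,10,11}
(((C − A) △ C) △ A) ∩ A = {2,3,9,10,11}
B ∪ ((((C − A) △ C) △ A) ∩ A) = {2,3,4,9,10,11,13}
(B ∪ ((((C − A) △ C) △ A) ∩ A)) ∩ A = {2,3,4,9,10,11}
A △ ((C − A) △ C) = {2,3,9,10,11}
(A △ ((C − A) △ C)) ∩ A = {2,3,9,10,11}
((A △ ((C − A) △ C)) ∩ A) ∪ B = {2,3,4,9,10,11,13}
A ∪ (((A △ ((C − A) △ C)) ∩ A) ∪ B) = {1,2,3,4,5,6,8,9,10,11,13}
1 ∈ A ∪ (((A △ ((C − A) △ C)) ∩ A) ∪ B) but 1 ∉ (B ∪ ((((C − A) △ C) △ A) ∩ A)) ∩ A, so they differ.

No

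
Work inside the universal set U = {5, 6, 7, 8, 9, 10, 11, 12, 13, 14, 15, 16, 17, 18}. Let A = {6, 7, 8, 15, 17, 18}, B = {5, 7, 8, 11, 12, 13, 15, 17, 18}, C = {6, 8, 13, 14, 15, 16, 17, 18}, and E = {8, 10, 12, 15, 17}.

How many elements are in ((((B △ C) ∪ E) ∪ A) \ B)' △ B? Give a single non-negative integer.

B △ C = {5, 6, 7, 11, 12, 14, 16}
(B △ C) ∪ E = {5, 6, 7, 8, 10, 11, 12, 14, 15, 16, 17}
((B △ C) ∪ E) ∪ A = {5, 6, 7, 8, 10, 11, 12, 14, 15, 16, 17, 18}
(((B △ C) ∪ E) ∪ A) \ B = {6, 10, 14, 16}
((((B △ C) ∪ E) ∪ A) \ B)' = {5, 7, 8, 9, 11, 12, 13, 15, 17, 18}
((((B △ C) ∪ E) ∪ A) \ B)' △ B = {9}
|((((B △ C) ∪ E) ∪ A) \ B)' △ B| = 1

1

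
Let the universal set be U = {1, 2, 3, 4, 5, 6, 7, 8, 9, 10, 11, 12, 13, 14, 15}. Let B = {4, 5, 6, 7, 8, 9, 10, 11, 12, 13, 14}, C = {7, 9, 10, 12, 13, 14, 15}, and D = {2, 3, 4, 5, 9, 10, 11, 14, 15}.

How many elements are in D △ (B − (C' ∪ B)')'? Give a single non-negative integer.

7

C' = {1, 2, 3, 4, 5, 6, 8, 11}
C' ∪ B = {1, 2, 3, 4, 5, 6, 7, 8, 9, 10, 11, 12, 13, 14}
(C' ∪ B)' = {15}
B − (C' ∪ B)' = {4, 5, 6, 7, 8, 9, 10, 11, 12, 13, 14}
(B − (C' ∪ B)')' = {1, 2, 3, 15}
D △ (B − (C' ∪ B)')' = {1, 4, 5, 9, 10, 11, 14}
|D △ (B − (C' ∪ B)')'| = 7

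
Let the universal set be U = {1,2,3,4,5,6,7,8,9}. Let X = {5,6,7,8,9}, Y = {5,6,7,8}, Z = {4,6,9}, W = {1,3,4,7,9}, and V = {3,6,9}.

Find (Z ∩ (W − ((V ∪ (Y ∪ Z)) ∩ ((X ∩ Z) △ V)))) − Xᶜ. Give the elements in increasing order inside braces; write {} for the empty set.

{9}

Y ∪ Z = {4,5,6,7,8,9}
V ∪ (Y ∪ Z) = {3,4,5,6,7,8,9}
X ∩ Z = {6,9}
(X ∩ Z) △ V = {3}
(V ∪ (Y ∪ Z)) ∩ ((X ∩ Z) △ V) = {3}
W − ((V ∪ (Y ∪ Z)) ∩ ((X ∩ Z) △ V)) = {1,4,7,9}
Z ∩ (W − ((V ∪ (Y ∪ Z)) ∩ ((X ∩ Z) △ V))) = {4,9}
Xᶜ = {1,2,3,4}
(Z ∩ (W − ((V ∪ (Y ∪ Z)) ∩ ((X ∩ Z) △ V)))) − Xᶜ = {9}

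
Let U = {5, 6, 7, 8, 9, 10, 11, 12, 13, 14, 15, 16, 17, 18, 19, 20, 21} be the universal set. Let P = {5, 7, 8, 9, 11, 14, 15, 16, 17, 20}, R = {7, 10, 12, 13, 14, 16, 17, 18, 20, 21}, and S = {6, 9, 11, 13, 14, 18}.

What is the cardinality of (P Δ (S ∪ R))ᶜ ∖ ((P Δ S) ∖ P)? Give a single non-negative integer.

8

S ∪ R = {6, 7, 9, 10, 11, 12, 13, 14, 16, 17, 18, 20, 21}
P Δ (S ∪ R) = {5, 6, 8, 10, 12, 13, 15, 18, 21}
(P Δ (S ∪ R))ᶜ = {7, 9, 11, 14, 16, 17, 19, 20}
P Δ S = {5, 6, 7, 8, 13, 15, 16, 17, 18, 20}
(P Δ S) ∖ P = {6, 13, 18}
(P Δ (S ∪ R))ᶜ ∖ ((P Δ S) ∖ P) = {7, 9, 11, 14, 16, 17, 19, 20}
|(P Δ (S ∪ R))ᶜ ∖ ((P Δ S) ∖ P)| = 8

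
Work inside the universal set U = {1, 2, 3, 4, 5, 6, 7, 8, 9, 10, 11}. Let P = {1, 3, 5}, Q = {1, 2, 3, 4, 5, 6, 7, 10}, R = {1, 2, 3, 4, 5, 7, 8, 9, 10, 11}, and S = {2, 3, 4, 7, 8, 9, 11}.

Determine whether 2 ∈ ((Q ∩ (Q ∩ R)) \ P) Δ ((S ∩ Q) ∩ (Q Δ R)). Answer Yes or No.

2 ∈ Q and 2 ∈ R, so 2 ∈ Q ∩ R
2 ∈ Q and 2 ∈ (Q ∩ R), so 2 ∈ Q ∩ (Q ∩ R)
2 ∈ (Q ∩ (Q ∩ R)) and 2 ∉ P, so 2 ∈ (Q ∩ (Q ∩ R)) \ P
2 ∈ S and 2 ∈ Q, so 2 ∈ S ∩ Q
2 ∈ Q and 2 ∈ R, so 2 ∉ Q Δ R
2 ∈ (S ∩ Q) and 2 ∉ (Q Δ R), so 2 ∉ (S ∩ Q) ∩ (Q Δ R)
2 ∈ ((Q ∩ (Q ∩ R)) \ P) and 2 ∉ ((S ∩ Q) ∩ (Q Δ R)), so 2 ∈ ((Q ∩ (Q ∩ R)) \ P) Δ ((S ∩ Q) ∩ (Q Δ R))

Yes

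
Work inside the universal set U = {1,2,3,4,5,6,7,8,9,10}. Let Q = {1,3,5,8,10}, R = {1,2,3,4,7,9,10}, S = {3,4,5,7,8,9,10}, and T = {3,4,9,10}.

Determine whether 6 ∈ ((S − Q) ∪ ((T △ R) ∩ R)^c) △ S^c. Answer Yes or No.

No

6 ∉ S and 6 ∉ Q, so 6 ∉ S − Q
6 ∉ T and 6 ∉ R, so 6 ∉ T △ R
6 ∉ (T △ R) and 6 ∉ R, so 6 ∉ (T △ R) ∩ R
6 ∈ ((T △ R) ∩ R)^c since 6 ∉ ((T △ R) ∩ R)
6 ∉ (S − Q) and 6 ∈ ((T △ R) ∩ R)^c, so 6 ∈ (S − Q) ∪ ((T △ R) ∩ R)^c
6 ∉ S, so 6 ∈ S^c
6 ∈ ((S − Q) ∪ ((T △ R) ∩ R)^c) and 6 ∈ S^c, so 6 ∉ ((S − Q) ∪ ((T △ R) ∩ R)^c) △ S^c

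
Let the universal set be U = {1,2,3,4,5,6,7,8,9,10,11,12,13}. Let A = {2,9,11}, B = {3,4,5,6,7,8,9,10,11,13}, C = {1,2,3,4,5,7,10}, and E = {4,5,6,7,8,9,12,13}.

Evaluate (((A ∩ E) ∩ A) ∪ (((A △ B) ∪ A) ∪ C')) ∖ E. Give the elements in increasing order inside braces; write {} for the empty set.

A ∩ E = {9}
(A ∩ E) ∩ A = {9}
A △ B = {2,3,4,5,6,7,8,10,13}
(A △ B) ∪ A = {2,3,4,5,6,7,8,9,10,11,13}
C' = {6,8,9,11,12,13}
((A △ B) ∪ A) ∪ C' = {2,3,4,5,6,7,8,9,10,11,12,13}
((A ∩ E) ∩ A) ∪ (((A △ B) ∪ A) ∪ C') = {2,3,4,5,6,7,8,9,10,11,12,13}
(((A ∩ E) ∩ A) ∪ (((A △ B) ∪ A) ∪ C')) ∖ E = {2,3,10,11}

{2,3,10,11}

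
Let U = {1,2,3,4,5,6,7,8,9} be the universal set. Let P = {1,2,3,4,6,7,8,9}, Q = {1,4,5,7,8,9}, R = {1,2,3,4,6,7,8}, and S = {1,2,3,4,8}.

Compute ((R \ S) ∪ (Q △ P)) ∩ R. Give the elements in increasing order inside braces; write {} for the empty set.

{2,3,6,7}

R \ S = {6,7}
Q △ P = {2,3,5,6}
(R \ S) ∪ (Q △ P) = {2,3,5,6,7}
((R \ S) ∪ (Q △ P)) ∩ R = {2,3,6,7}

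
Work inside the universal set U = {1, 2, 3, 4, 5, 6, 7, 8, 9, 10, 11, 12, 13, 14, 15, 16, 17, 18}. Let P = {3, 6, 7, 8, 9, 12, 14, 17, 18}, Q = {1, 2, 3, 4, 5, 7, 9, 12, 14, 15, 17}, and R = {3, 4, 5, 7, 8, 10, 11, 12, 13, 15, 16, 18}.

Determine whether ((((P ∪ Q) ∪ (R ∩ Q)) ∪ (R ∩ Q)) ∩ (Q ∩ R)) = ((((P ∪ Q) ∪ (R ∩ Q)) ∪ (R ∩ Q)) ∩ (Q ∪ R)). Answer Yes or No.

No

P ∪ Q = {1, 2, 3, 4, 5, 6, 7, 8, 9, 12, 14, 15, 17, 18}
R ∩ Q = {3, 4, 5, 7, 12, 15}
(P ∪ Q) ∪ (R ∩ Q) = {1, 2, 3, 4, 5, 6, 7, 8, 9, 12, 14, 15, 17, 18}
((P ∪ Q) ∪ (R ∩ Q)) ∪ (R ∩ Q) = {1, 2, 3, 4, 5, 6, 7, 8, 9, 12, 14, 15, 17, 18}
Q ∩ R = {3, 4, 5, 7, 12, 15}
(((P ∪ Q) ∪ (R ∩ Q)) ∪ (R ∩ Q)) ∩ (Q ∩ R) = {3, 4, 5, 7, 12, 15}
Q ∪ R = {1, 2, 3, 4, 5, 7, 8, 9, 10, 11, 12, 13, 14, 15, 16, 17, 18}
(((P ∪ Q) ∪ (R ∩ Q)) ∪ (R ∩ Q)) ∩ (Q ∪ R) = {1, 2, 3, 4, 5, 7, 8, 9, 12, 14, 15, 17, 18}
1 ∈ (((P ∪ Q) ∪ (R ∩ Q)) ∪ (R ∩ Q)) ∩ (Q ∪ R) but 1 ∉ (((P ∪ Q) ∪ (R ∩ Q)) ∪ (R ∩ Q)) ∩ (Q ∩ R), so they differ.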